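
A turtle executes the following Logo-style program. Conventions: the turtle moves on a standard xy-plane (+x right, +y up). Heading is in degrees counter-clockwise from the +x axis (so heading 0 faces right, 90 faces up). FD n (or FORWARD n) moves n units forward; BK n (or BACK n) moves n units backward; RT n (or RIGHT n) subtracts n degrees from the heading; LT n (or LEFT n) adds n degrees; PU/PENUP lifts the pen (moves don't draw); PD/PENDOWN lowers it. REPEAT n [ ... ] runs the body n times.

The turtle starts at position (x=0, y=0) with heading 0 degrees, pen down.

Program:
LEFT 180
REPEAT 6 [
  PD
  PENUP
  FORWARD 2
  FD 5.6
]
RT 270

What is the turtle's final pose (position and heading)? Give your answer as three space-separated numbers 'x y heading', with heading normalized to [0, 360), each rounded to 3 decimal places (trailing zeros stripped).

Executing turtle program step by step:
Start: pos=(0,0), heading=0, pen down
LT 180: heading 0 -> 180
REPEAT 6 [
  -- iteration 1/6 --
  PD: pen down
  PU: pen up
  FD 2: (0,0) -> (-2,0) [heading=180, move]
  FD 5.6: (-2,0) -> (-7.6,0) [heading=180, move]
  -- iteration 2/6 --
  PD: pen down
  PU: pen up
  FD 2: (-7.6,0) -> (-9.6,0) [heading=180, move]
  FD 5.6: (-9.6,0) -> (-15.2,0) [heading=180, move]
  -- iteration 3/6 --
  PD: pen down
  PU: pen up
  FD 2: (-15.2,0) -> (-17.2,0) [heading=180, move]
  FD 5.6: (-17.2,0) -> (-22.8,0) [heading=180, move]
  -- iteration 4/6 --
  PD: pen down
  PU: pen up
  FD 2: (-22.8,0) -> (-24.8,0) [heading=180, move]
  FD 5.6: (-24.8,0) -> (-30.4,0) [heading=180, move]
  -- iteration 5/6 --
  PD: pen down
  PU: pen up
  FD 2: (-30.4,0) -> (-32.4,0) [heading=180, move]
  FD 5.6: (-32.4,0) -> (-38,0) [heading=180, move]
  -- iteration 6/6 --
  PD: pen down
  PU: pen up
  FD 2: (-38,0) -> (-40,0) [heading=180, move]
  FD 5.6: (-40,0) -> (-45.6,0) [heading=180, move]
]
RT 270: heading 180 -> 270
Final: pos=(-45.6,0), heading=270, 0 segment(s) drawn

Answer: -45.6 0 270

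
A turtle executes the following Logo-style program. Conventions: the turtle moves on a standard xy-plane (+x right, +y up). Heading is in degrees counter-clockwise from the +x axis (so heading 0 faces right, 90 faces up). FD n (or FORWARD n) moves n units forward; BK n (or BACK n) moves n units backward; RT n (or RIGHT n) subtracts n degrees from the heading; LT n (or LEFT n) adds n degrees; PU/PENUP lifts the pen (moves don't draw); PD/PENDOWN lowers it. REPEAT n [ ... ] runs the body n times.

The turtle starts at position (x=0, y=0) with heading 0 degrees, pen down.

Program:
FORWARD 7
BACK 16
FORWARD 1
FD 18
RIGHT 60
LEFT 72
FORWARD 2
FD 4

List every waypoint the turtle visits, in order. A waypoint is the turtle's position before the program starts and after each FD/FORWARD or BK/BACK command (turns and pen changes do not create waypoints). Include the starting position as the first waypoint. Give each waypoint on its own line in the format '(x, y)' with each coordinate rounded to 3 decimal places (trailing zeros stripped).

Executing turtle program step by step:
Start: pos=(0,0), heading=0, pen down
FD 7: (0,0) -> (7,0) [heading=0, draw]
BK 16: (7,0) -> (-9,0) [heading=0, draw]
FD 1: (-9,0) -> (-8,0) [heading=0, draw]
FD 18: (-8,0) -> (10,0) [heading=0, draw]
RT 60: heading 0 -> 300
LT 72: heading 300 -> 12
FD 2: (10,0) -> (11.956,0.416) [heading=12, draw]
FD 4: (11.956,0.416) -> (15.869,1.247) [heading=12, draw]
Final: pos=(15.869,1.247), heading=12, 6 segment(s) drawn
Waypoints (7 total):
(0, 0)
(7, 0)
(-9, 0)
(-8, 0)
(10, 0)
(11.956, 0.416)
(15.869, 1.247)

Answer: (0, 0)
(7, 0)
(-9, 0)
(-8, 0)
(10, 0)
(11.956, 0.416)
(15.869, 1.247)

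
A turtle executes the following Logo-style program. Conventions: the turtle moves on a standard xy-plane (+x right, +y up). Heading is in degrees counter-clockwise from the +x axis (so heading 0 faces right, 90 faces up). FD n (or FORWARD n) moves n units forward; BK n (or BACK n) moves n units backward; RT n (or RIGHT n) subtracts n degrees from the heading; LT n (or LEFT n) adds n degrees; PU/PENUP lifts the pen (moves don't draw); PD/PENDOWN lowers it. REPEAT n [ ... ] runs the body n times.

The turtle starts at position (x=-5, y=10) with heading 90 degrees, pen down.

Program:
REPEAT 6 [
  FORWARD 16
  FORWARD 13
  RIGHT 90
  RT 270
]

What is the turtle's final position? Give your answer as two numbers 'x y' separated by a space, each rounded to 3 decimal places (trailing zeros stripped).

Answer: -5 184

Derivation:
Executing turtle program step by step:
Start: pos=(-5,10), heading=90, pen down
REPEAT 6 [
  -- iteration 1/6 --
  FD 16: (-5,10) -> (-5,26) [heading=90, draw]
  FD 13: (-5,26) -> (-5,39) [heading=90, draw]
  RT 90: heading 90 -> 0
  RT 270: heading 0 -> 90
  -- iteration 2/6 --
  FD 16: (-5,39) -> (-5,55) [heading=90, draw]
  FD 13: (-5,55) -> (-5,68) [heading=90, draw]
  RT 90: heading 90 -> 0
  RT 270: heading 0 -> 90
  -- iteration 3/6 --
  FD 16: (-5,68) -> (-5,84) [heading=90, draw]
  FD 13: (-5,84) -> (-5,97) [heading=90, draw]
  RT 90: heading 90 -> 0
  RT 270: heading 0 -> 90
  -- iteration 4/6 --
  FD 16: (-5,97) -> (-5,113) [heading=90, draw]
  FD 13: (-5,113) -> (-5,126) [heading=90, draw]
  RT 90: heading 90 -> 0
  RT 270: heading 0 -> 90
  -- iteration 5/6 --
  FD 16: (-5,126) -> (-5,142) [heading=90, draw]
  FD 13: (-5,142) -> (-5,155) [heading=90, draw]
  RT 90: heading 90 -> 0
  RT 270: heading 0 -> 90
  -- iteration 6/6 --
  FD 16: (-5,155) -> (-5,171) [heading=90, draw]
  FD 13: (-5,171) -> (-5,184) [heading=90, draw]
  RT 90: heading 90 -> 0
  RT 270: heading 0 -> 90
]
Final: pos=(-5,184), heading=90, 12 segment(s) drawn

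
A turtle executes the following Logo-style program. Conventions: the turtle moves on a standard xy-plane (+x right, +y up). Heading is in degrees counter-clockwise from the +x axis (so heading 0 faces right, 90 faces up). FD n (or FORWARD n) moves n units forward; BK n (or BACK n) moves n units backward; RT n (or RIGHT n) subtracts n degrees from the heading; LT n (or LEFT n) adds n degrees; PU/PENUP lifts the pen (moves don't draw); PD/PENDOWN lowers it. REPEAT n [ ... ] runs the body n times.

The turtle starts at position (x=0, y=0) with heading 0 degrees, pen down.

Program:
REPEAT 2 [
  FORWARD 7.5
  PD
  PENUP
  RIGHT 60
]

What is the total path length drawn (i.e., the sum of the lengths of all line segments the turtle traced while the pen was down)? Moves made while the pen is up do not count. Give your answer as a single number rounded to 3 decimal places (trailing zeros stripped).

Executing turtle program step by step:
Start: pos=(0,0), heading=0, pen down
REPEAT 2 [
  -- iteration 1/2 --
  FD 7.5: (0,0) -> (7.5,0) [heading=0, draw]
  PD: pen down
  PU: pen up
  RT 60: heading 0 -> 300
  -- iteration 2/2 --
  FD 7.5: (7.5,0) -> (11.25,-6.495) [heading=300, move]
  PD: pen down
  PU: pen up
  RT 60: heading 300 -> 240
]
Final: pos=(11.25,-6.495), heading=240, 1 segment(s) drawn

Segment lengths:
  seg 1: (0,0) -> (7.5,0), length = 7.5
Total = 7.5

Answer: 7.5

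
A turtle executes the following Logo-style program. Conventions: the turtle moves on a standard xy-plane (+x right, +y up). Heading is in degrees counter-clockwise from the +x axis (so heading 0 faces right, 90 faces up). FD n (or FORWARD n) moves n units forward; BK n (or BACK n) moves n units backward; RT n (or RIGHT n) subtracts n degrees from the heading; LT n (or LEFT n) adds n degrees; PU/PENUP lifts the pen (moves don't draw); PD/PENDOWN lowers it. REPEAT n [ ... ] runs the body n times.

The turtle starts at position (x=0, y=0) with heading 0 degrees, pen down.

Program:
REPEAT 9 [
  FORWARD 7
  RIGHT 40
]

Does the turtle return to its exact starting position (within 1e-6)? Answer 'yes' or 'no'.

Answer: yes

Derivation:
Executing turtle program step by step:
Start: pos=(0,0), heading=0, pen down
REPEAT 9 [
  -- iteration 1/9 --
  FD 7: (0,0) -> (7,0) [heading=0, draw]
  RT 40: heading 0 -> 320
  -- iteration 2/9 --
  FD 7: (7,0) -> (12.362,-4.5) [heading=320, draw]
  RT 40: heading 320 -> 280
  -- iteration 3/9 --
  FD 7: (12.362,-4.5) -> (13.578,-11.393) [heading=280, draw]
  RT 40: heading 280 -> 240
  -- iteration 4/9 --
  FD 7: (13.578,-11.393) -> (10.078,-17.455) [heading=240, draw]
  RT 40: heading 240 -> 200
  -- iteration 5/9 --
  FD 7: (10.078,-17.455) -> (3.5,-19.849) [heading=200, draw]
  RT 40: heading 200 -> 160
  -- iteration 6/9 --
  FD 7: (3.5,-19.849) -> (-3.078,-17.455) [heading=160, draw]
  RT 40: heading 160 -> 120
  -- iteration 7/9 --
  FD 7: (-3.078,-17.455) -> (-6.578,-11.393) [heading=120, draw]
  RT 40: heading 120 -> 80
  -- iteration 8/9 --
  FD 7: (-6.578,-11.393) -> (-5.362,-4.5) [heading=80, draw]
  RT 40: heading 80 -> 40
  -- iteration 9/9 --
  FD 7: (-5.362,-4.5) -> (0,0) [heading=40, draw]
  RT 40: heading 40 -> 0
]
Final: pos=(0,0), heading=0, 9 segment(s) drawn

Start position: (0, 0)
Final position: (0, 0)
Distance = 0; < 1e-6 -> CLOSED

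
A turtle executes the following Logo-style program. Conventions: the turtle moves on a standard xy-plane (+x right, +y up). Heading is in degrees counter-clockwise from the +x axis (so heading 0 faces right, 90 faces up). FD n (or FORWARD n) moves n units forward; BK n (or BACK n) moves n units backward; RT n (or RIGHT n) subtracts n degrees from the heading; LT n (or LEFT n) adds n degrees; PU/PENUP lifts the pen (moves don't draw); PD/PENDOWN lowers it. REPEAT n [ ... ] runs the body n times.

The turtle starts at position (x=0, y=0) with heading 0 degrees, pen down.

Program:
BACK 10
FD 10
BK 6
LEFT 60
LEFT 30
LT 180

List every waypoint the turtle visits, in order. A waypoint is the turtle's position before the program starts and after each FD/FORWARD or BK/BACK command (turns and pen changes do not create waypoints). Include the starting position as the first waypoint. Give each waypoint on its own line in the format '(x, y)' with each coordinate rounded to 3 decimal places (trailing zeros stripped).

Answer: (0, 0)
(-10, 0)
(0, 0)
(-6, 0)

Derivation:
Executing turtle program step by step:
Start: pos=(0,0), heading=0, pen down
BK 10: (0,0) -> (-10,0) [heading=0, draw]
FD 10: (-10,0) -> (0,0) [heading=0, draw]
BK 6: (0,0) -> (-6,0) [heading=0, draw]
LT 60: heading 0 -> 60
LT 30: heading 60 -> 90
LT 180: heading 90 -> 270
Final: pos=(-6,0), heading=270, 3 segment(s) drawn
Waypoints (4 total):
(0, 0)
(-10, 0)
(0, 0)
(-6, 0)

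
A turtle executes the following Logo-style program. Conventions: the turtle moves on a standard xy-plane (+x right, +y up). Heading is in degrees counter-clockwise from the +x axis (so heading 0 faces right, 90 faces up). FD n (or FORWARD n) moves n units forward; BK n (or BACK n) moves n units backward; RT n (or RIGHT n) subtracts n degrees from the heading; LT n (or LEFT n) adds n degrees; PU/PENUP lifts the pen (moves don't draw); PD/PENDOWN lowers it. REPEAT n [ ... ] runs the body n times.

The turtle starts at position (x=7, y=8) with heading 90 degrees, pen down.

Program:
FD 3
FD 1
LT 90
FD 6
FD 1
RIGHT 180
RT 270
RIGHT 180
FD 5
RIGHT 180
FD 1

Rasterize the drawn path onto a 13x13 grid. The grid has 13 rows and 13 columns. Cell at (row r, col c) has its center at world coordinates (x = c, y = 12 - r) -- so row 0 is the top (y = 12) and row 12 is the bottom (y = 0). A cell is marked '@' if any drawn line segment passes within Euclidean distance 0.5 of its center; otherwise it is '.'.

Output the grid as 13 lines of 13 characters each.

Answer: @@@@@@@@.....
@......@.....
@......@.....
@......@.....
@......@.....
@............
.............
.............
.............
.............
.............
.............
.............

Derivation:
Segment 0: (7,8) -> (7,11)
Segment 1: (7,11) -> (7,12)
Segment 2: (7,12) -> (1,12)
Segment 3: (1,12) -> (0,12)
Segment 4: (0,12) -> (0,7)
Segment 5: (0,7) -> (0,8)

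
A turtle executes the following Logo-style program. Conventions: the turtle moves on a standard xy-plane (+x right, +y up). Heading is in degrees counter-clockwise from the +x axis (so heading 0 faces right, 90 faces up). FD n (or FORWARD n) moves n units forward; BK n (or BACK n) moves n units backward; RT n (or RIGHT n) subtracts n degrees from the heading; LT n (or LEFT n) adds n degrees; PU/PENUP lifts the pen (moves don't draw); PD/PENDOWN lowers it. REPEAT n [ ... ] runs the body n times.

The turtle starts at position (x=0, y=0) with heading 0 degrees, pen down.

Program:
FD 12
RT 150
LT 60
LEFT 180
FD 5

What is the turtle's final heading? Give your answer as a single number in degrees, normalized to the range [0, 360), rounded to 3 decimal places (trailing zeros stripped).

Executing turtle program step by step:
Start: pos=(0,0), heading=0, pen down
FD 12: (0,0) -> (12,0) [heading=0, draw]
RT 150: heading 0 -> 210
LT 60: heading 210 -> 270
LT 180: heading 270 -> 90
FD 5: (12,0) -> (12,5) [heading=90, draw]
Final: pos=(12,5), heading=90, 2 segment(s) drawn

Answer: 90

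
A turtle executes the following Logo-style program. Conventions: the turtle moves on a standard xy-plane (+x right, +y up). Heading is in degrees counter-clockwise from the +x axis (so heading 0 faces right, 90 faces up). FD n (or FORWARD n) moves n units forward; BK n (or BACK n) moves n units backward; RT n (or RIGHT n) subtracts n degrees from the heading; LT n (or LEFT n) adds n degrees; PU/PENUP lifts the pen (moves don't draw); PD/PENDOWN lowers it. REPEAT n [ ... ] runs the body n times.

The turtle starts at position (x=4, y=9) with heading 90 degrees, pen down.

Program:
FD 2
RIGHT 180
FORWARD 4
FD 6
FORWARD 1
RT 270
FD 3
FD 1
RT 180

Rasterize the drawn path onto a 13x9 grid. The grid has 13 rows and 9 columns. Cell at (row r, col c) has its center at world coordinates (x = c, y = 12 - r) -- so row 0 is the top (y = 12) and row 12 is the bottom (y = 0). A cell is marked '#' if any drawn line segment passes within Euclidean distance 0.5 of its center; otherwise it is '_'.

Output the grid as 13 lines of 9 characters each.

Segment 0: (4,9) -> (4,11)
Segment 1: (4,11) -> (4,7)
Segment 2: (4,7) -> (4,1)
Segment 3: (4,1) -> (4,0)
Segment 4: (4,0) -> (7,0)
Segment 5: (7,0) -> (8,0)

Answer: _________
____#____
____#____
____#____
____#____
____#____
____#____
____#____
____#____
____#____
____#____
____#____
____#####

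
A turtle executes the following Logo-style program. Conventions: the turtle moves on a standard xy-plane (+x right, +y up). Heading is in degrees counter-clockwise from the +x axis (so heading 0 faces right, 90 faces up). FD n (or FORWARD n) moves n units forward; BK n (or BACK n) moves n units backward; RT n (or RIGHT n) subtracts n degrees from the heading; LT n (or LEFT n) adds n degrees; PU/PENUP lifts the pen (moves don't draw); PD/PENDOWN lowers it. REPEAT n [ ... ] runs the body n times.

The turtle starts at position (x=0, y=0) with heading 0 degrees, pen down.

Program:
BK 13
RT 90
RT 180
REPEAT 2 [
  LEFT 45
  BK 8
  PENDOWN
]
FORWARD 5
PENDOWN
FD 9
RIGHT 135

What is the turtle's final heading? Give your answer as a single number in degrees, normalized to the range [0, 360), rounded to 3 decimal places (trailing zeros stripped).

Executing turtle program step by step:
Start: pos=(0,0), heading=0, pen down
BK 13: (0,0) -> (-13,0) [heading=0, draw]
RT 90: heading 0 -> 270
RT 180: heading 270 -> 90
REPEAT 2 [
  -- iteration 1/2 --
  LT 45: heading 90 -> 135
  BK 8: (-13,0) -> (-7.343,-5.657) [heading=135, draw]
  PD: pen down
  -- iteration 2/2 --
  LT 45: heading 135 -> 180
  BK 8: (-7.343,-5.657) -> (0.657,-5.657) [heading=180, draw]
  PD: pen down
]
FD 5: (0.657,-5.657) -> (-4.343,-5.657) [heading=180, draw]
PD: pen down
FD 9: (-4.343,-5.657) -> (-13.343,-5.657) [heading=180, draw]
RT 135: heading 180 -> 45
Final: pos=(-13.343,-5.657), heading=45, 5 segment(s) drawn

Answer: 45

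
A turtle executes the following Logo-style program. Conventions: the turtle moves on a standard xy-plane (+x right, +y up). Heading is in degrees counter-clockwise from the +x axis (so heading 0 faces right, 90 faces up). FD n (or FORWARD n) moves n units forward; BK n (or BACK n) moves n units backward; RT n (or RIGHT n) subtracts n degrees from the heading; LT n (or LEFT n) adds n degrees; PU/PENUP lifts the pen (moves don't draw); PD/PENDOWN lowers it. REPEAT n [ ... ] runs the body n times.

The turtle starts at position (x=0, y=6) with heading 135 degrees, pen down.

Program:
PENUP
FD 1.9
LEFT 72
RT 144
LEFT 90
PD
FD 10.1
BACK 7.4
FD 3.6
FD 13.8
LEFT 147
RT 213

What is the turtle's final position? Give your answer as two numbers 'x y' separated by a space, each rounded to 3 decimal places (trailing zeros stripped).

Answer: -19.253 16.469

Derivation:
Executing turtle program step by step:
Start: pos=(0,6), heading=135, pen down
PU: pen up
FD 1.9: (0,6) -> (-1.344,7.344) [heading=135, move]
LT 72: heading 135 -> 207
RT 144: heading 207 -> 63
LT 90: heading 63 -> 153
PD: pen down
FD 10.1: (-1.344,7.344) -> (-10.343,11.929) [heading=153, draw]
BK 7.4: (-10.343,11.929) -> (-3.749,8.569) [heading=153, draw]
FD 3.6: (-3.749,8.569) -> (-6.957,10.204) [heading=153, draw]
FD 13.8: (-6.957,10.204) -> (-19.253,16.469) [heading=153, draw]
LT 147: heading 153 -> 300
RT 213: heading 300 -> 87
Final: pos=(-19.253,16.469), heading=87, 4 segment(s) drawn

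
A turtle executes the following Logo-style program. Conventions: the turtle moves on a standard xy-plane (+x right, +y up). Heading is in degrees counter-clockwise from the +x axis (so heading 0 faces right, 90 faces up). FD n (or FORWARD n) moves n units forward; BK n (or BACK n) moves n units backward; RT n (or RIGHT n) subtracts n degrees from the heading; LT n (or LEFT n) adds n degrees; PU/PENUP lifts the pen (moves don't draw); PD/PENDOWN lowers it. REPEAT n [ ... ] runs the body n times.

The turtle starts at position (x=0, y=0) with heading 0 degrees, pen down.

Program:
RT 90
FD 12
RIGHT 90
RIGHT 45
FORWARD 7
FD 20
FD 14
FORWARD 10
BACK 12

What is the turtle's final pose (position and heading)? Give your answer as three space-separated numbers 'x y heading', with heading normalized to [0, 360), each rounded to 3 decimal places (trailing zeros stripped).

Executing turtle program step by step:
Start: pos=(0,0), heading=0, pen down
RT 90: heading 0 -> 270
FD 12: (0,0) -> (0,-12) [heading=270, draw]
RT 90: heading 270 -> 180
RT 45: heading 180 -> 135
FD 7: (0,-12) -> (-4.95,-7.05) [heading=135, draw]
FD 20: (-4.95,-7.05) -> (-19.092,7.092) [heading=135, draw]
FD 14: (-19.092,7.092) -> (-28.991,16.991) [heading=135, draw]
FD 10: (-28.991,16.991) -> (-36.062,24.062) [heading=135, draw]
BK 12: (-36.062,24.062) -> (-27.577,15.577) [heading=135, draw]
Final: pos=(-27.577,15.577), heading=135, 6 segment(s) drawn

Answer: -27.577 15.577 135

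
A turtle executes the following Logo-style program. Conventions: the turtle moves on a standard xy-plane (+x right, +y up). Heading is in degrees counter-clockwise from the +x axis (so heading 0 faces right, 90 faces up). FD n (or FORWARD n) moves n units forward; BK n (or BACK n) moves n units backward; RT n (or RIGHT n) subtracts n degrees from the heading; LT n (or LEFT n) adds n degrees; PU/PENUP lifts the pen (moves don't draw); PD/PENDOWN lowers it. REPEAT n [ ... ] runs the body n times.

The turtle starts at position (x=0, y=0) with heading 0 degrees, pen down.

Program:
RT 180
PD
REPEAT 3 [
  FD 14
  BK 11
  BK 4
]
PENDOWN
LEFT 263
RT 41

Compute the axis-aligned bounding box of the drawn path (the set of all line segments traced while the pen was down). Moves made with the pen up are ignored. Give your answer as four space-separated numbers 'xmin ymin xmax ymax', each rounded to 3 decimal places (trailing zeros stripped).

Executing turtle program step by step:
Start: pos=(0,0), heading=0, pen down
RT 180: heading 0 -> 180
PD: pen down
REPEAT 3 [
  -- iteration 1/3 --
  FD 14: (0,0) -> (-14,0) [heading=180, draw]
  BK 11: (-14,0) -> (-3,0) [heading=180, draw]
  BK 4: (-3,0) -> (1,0) [heading=180, draw]
  -- iteration 2/3 --
  FD 14: (1,0) -> (-13,0) [heading=180, draw]
  BK 11: (-13,0) -> (-2,0) [heading=180, draw]
  BK 4: (-2,0) -> (2,0) [heading=180, draw]
  -- iteration 3/3 --
  FD 14: (2,0) -> (-12,0) [heading=180, draw]
  BK 11: (-12,0) -> (-1,0) [heading=180, draw]
  BK 4: (-1,0) -> (3,0) [heading=180, draw]
]
PD: pen down
LT 263: heading 180 -> 83
RT 41: heading 83 -> 42
Final: pos=(3,0), heading=42, 9 segment(s) drawn

Segment endpoints: x in {-14, -13, -12, -3, -2, -1, 0, 1, 2, 3}, y in {0, 0, 0, 0, 0, 0, 0, 0, 0, 0}
xmin=-14, ymin=0, xmax=3, ymax=0

Answer: -14 0 3 0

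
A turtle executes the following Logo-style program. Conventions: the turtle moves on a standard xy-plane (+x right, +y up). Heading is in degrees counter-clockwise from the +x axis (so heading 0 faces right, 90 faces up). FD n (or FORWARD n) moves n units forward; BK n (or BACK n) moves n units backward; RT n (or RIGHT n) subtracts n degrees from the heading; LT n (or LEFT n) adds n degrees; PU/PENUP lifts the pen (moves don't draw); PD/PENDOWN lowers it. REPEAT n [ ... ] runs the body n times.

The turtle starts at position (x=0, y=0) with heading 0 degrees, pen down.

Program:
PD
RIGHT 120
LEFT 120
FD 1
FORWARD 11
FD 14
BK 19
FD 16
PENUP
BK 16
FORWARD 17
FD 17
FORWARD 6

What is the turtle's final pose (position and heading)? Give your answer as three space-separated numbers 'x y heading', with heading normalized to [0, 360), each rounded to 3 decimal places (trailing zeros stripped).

Executing turtle program step by step:
Start: pos=(0,0), heading=0, pen down
PD: pen down
RT 120: heading 0 -> 240
LT 120: heading 240 -> 0
FD 1: (0,0) -> (1,0) [heading=0, draw]
FD 11: (1,0) -> (12,0) [heading=0, draw]
FD 14: (12,0) -> (26,0) [heading=0, draw]
BK 19: (26,0) -> (7,0) [heading=0, draw]
FD 16: (7,0) -> (23,0) [heading=0, draw]
PU: pen up
BK 16: (23,0) -> (7,0) [heading=0, move]
FD 17: (7,0) -> (24,0) [heading=0, move]
FD 17: (24,0) -> (41,0) [heading=0, move]
FD 6: (41,0) -> (47,0) [heading=0, move]
Final: pos=(47,0), heading=0, 5 segment(s) drawn

Answer: 47 0 0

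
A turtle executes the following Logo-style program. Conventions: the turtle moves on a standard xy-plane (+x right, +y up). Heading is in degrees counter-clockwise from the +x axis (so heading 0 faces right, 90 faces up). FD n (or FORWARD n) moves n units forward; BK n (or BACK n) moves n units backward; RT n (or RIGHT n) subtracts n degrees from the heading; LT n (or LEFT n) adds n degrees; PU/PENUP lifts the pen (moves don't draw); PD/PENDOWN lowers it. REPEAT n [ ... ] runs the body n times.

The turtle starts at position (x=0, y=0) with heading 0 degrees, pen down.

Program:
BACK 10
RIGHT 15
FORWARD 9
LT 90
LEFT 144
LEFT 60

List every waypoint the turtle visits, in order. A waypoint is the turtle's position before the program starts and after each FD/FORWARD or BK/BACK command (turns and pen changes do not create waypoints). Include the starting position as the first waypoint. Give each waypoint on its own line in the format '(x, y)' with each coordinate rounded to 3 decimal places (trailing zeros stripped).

Executing turtle program step by step:
Start: pos=(0,0), heading=0, pen down
BK 10: (0,0) -> (-10,0) [heading=0, draw]
RT 15: heading 0 -> 345
FD 9: (-10,0) -> (-1.307,-2.329) [heading=345, draw]
LT 90: heading 345 -> 75
LT 144: heading 75 -> 219
LT 60: heading 219 -> 279
Final: pos=(-1.307,-2.329), heading=279, 2 segment(s) drawn
Waypoints (3 total):
(0, 0)
(-10, 0)
(-1.307, -2.329)

Answer: (0, 0)
(-10, 0)
(-1.307, -2.329)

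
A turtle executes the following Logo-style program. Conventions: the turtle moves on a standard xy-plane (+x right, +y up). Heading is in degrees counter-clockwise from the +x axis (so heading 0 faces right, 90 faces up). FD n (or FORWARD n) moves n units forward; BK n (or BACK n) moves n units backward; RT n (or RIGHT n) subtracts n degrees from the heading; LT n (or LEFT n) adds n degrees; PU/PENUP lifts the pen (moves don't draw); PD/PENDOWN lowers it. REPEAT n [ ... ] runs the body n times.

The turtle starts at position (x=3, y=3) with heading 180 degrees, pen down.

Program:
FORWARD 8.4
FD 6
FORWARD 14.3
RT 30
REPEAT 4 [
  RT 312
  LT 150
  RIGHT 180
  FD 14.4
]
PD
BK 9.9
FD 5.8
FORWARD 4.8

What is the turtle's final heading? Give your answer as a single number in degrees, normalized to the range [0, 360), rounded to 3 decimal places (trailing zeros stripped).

Executing turtle program step by step:
Start: pos=(3,3), heading=180, pen down
FD 8.4: (3,3) -> (-5.4,3) [heading=180, draw]
FD 6: (-5.4,3) -> (-11.4,3) [heading=180, draw]
FD 14.3: (-11.4,3) -> (-25.7,3) [heading=180, draw]
RT 30: heading 180 -> 150
REPEAT 4 [
  -- iteration 1/4 --
  RT 312: heading 150 -> 198
  LT 150: heading 198 -> 348
  RT 180: heading 348 -> 168
  FD 14.4: (-25.7,3) -> (-39.785,5.994) [heading=168, draw]
  -- iteration 2/4 --
  RT 312: heading 168 -> 216
  LT 150: heading 216 -> 6
  RT 180: heading 6 -> 186
  FD 14.4: (-39.785,5.994) -> (-54.106,4.489) [heading=186, draw]
  -- iteration 3/4 --
  RT 312: heading 186 -> 234
  LT 150: heading 234 -> 24
  RT 180: heading 24 -> 204
  FD 14.4: (-54.106,4.489) -> (-67.261,-1.368) [heading=204, draw]
  -- iteration 4/4 --
  RT 312: heading 204 -> 252
  LT 150: heading 252 -> 42
  RT 180: heading 42 -> 222
  FD 14.4: (-67.261,-1.368) -> (-77.963,-11.004) [heading=222, draw]
]
PD: pen down
BK 9.9: (-77.963,-11.004) -> (-70.606,-4.379) [heading=222, draw]
FD 5.8: (-70.606,-4.379) -> (-74.916,-8.26) [heading=222, draw]
FD 4.8: (-74.916,-8.26) -> (-78.483,-11.472) [heading=222, draw]
Final: pos=(-78.483,-11.472), heading=222, 10 segment(s) drawn

Answer: 222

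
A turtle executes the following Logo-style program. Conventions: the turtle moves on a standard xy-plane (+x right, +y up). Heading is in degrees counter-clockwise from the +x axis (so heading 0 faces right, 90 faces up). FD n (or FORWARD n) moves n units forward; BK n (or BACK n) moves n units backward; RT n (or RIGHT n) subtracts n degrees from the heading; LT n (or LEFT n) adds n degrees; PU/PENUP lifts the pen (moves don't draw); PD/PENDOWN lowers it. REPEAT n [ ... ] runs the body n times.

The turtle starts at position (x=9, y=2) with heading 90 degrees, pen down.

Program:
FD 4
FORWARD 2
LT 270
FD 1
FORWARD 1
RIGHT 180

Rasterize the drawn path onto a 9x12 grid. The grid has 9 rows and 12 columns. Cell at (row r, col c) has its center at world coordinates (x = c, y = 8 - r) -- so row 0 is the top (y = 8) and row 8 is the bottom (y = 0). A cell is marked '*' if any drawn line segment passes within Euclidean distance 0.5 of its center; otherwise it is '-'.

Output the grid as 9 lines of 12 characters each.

Answer: ---------***
---------*--
---------*--
---------*--
---------*--
---------*--
---------*--
------------
------------

Derivation:
Segment 0: (9,2) -> (9,6)
Segment 1: (9,6) -> (9,8)
Segment 2: (9,8) -> (10,8)
Segment 3: (10,8) -> (11,8)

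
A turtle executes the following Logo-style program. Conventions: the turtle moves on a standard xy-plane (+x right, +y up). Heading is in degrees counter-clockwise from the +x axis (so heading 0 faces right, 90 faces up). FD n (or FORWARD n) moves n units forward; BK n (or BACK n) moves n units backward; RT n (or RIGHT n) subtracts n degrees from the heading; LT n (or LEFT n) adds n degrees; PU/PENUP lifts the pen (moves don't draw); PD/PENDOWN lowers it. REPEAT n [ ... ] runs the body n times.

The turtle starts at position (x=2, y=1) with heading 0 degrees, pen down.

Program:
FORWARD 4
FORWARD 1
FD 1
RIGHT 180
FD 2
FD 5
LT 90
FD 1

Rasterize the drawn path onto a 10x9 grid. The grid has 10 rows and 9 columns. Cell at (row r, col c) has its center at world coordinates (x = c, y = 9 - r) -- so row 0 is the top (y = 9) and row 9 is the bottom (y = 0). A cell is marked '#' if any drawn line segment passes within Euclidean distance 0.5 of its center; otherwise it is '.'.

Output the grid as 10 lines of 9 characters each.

Answer: .........
.........
.........
.........
.........
.........
.........
.........
.########
.#.......

Derivation:
Segment 0: (2,1) -> (6,1)
Segment 1: (6,1) -> (7,1)
Segment 2: (7,1) -> (8,1)
Segment 3: (8,1) -> (6,1)
Segment 4: (6,1) -> (1,1)
Segment 5: (1,1) -> (1,-0)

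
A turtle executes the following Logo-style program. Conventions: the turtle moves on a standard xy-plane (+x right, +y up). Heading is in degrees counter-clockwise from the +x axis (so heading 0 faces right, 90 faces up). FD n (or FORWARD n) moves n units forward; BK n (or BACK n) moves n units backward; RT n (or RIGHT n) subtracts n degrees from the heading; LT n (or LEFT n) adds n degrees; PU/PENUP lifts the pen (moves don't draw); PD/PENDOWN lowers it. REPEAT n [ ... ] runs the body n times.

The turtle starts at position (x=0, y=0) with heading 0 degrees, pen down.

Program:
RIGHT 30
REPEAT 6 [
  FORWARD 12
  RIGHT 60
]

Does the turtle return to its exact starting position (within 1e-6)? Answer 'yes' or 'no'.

Executing turtle program step by step:
Start: pos=(0,0), heading=0, pen down
RT 30: heading 0 -> 330
REPEAT 6 [
  -- iteration 1/6 --
  FD 12: (0,0) -> (10.392,-6) [heading=330, draw]
  RT 60: heading 330 -> 270
  -- iteration 2/6 --
  FD 12: (10.392,-6) -> (10.392,-18) [heading=270, draw]
  RT 60: heading 270 -> 210
  -- iteration 3/6 --
  FD 12: (10.392,-18) -> (0,-24) [heading=210, draw]
  RT 60: heading 210 -> 150
  -- iteration 4/6 --
  FD 12: (0,-24) -> (-10.392,-18) [heading=150, draw]
  RT 60: heading 150 -> 90
  -- iteration 5/6 --
  FD 12: (-10.392,-18) -> (-10.392,-6) [heading=90, draw]
  RT 60: heading 90 -> 30
  -- iteration 6/6 --
  FD 12: (-10.392,-6) -> (0,0) [heading=30, draw]
  RT 60: heading 30 -> 330
]
Final: pos=(0,0), heading=330, 6 segment(s) drawn

Start position: (0, 0)
Final position: (0, 0)
Distance = 0; < 1e-6 -> CLOSED

Answer: yes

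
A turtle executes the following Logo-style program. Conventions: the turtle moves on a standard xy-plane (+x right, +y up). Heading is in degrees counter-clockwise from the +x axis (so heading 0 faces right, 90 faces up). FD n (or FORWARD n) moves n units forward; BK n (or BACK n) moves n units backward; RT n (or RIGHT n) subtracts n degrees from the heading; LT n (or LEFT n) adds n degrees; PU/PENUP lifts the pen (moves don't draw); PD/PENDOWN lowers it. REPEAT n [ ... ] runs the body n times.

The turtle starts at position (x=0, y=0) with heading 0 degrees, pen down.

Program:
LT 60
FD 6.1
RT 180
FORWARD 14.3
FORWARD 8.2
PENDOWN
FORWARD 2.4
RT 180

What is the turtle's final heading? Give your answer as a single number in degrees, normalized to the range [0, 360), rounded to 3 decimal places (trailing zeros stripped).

Answer: 60

Derivation:
Executing turtle program step by step:
Start: pos=(0,0), heading=0, pen down
LT 60: heading 0 -> 60
FD 6.1: (0,0) -> (3.05,5.283) [heading=60, draw]
RT 180: heading 60 -> 240
FD 14.3: (3.05,5.283) -> (-4.1,-7.101) [heading=240, draw]
FD 8.2: (-4.1,-7.101) -> (-8.2,-14.203) [heading=240, draw]
PD: pen down
FD 2.4: (-8.2,-14.203) -> (-9.4,-16.281) [heading=240, draw]
RT 180: heading 240 -> 60
Final: pos=(-9.4,-16.281), heading=60, 4 segment(s) drawn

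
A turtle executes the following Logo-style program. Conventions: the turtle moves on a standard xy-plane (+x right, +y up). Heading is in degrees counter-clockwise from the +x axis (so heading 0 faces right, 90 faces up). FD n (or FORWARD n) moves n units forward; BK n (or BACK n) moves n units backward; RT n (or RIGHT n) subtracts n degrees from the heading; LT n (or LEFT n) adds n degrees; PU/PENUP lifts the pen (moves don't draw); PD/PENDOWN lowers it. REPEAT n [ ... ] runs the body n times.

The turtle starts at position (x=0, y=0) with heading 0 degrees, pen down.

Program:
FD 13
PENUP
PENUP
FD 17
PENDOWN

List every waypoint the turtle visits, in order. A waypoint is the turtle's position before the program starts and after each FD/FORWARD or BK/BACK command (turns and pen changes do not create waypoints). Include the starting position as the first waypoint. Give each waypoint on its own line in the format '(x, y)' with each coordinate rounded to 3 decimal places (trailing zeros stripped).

Executing turtle program step by step:
Start: pos=(0,0), heading=0, pen down
FD 13: (0,0) -> (13,0) [heading=0, draw]
PU: pen up
PU: pen up
FD 17: (13,0) -> (30,0) [heading=0, move]
PD: pen down
Final: pos=(30,0), heading=0, 1 segment(s) drawn
Waypoints (3 total):
(0, 0)
(13, 0)
(30, 0)

Answer: (0, 0)
(13, 0)
(30, 0)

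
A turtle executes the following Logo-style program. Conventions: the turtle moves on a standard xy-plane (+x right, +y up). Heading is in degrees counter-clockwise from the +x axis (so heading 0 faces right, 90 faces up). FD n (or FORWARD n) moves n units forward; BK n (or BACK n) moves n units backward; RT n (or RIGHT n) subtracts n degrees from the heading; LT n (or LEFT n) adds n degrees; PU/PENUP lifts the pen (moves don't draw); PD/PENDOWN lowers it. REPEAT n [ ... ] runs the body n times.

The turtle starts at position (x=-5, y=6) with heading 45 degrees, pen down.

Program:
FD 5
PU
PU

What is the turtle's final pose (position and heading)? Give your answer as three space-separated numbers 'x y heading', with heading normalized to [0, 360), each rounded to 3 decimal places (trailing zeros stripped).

Executing turtle program step by step:
Start: pos=(-5,6), heading=45, pen down
FD 5: (-5,6) -> (-1.464,9.536) [heading=45, draw]
PU: pen up
PU: pen up
Final: pos=(-1.464,9.536), heading=45, 1 segment(s) drawn

Answer: -1.464 9.536 45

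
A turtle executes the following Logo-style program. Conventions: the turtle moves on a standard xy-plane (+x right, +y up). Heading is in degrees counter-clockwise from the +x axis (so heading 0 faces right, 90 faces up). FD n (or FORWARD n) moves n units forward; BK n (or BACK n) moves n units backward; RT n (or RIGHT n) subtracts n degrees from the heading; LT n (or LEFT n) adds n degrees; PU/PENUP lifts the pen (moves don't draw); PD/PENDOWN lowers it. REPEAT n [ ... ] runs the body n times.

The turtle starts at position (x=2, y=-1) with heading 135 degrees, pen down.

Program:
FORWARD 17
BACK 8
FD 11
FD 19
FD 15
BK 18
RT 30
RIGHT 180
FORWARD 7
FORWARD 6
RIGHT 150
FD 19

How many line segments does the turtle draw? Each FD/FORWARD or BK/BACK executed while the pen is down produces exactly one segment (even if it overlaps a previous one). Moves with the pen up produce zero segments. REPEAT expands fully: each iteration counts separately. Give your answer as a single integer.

Executing turtle program step by step:
Start: pos=(2,-1), heading=135, pen down
FD 17: (2,-1) -> (-10.021,11.021) [heading=135, draw]
BK 8: (-10.021,11.021) -> (-4.364,5.364) [heading=135, draw]
FD 11: (-4.364,5.364) -> (-12.142,13.142) [heading=135, draw]
FD 19: (-12.142,13.142) -> (-25.577,26.577) [heading=135, draw]
FD 15: (-25.577,26.577) -> (-36.184,37.184) [heading=135, draw]
BK 18: (-36.184,37.184) -> (-23.456,24.456) [heading=135, draw]
RT 30: heading 135 -> 105
RT 180: heading 105 -> 285
FD 7: (-23.456,24.456) -> (-21.644,17.694) [heading=285, draw]
FD 6: (-21.644,17.694) -> (-20.091,11.899) [heading=285, draw]
RT 150: heading 285 -> 135
FD 19: (-20.091,11.899) -> (-33.526,25.334) [heading=135, draw]
Final: pos=(-33.526,25.334), heading=135, 9 segment(s) drawn
Segments drawn: 9

Answer: 9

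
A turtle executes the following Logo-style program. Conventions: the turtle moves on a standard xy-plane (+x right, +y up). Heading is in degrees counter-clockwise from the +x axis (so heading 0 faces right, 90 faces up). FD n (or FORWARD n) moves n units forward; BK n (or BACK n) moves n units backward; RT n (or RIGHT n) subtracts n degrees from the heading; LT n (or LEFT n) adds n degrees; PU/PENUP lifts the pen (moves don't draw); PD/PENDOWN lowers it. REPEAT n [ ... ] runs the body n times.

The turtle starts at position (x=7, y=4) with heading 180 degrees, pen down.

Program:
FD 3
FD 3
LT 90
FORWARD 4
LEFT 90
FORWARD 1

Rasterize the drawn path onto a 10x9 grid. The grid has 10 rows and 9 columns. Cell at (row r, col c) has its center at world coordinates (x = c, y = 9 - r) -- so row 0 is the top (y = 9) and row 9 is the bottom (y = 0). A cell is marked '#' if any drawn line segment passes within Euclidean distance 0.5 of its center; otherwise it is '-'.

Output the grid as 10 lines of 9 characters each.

Answer: ---------
---------
---------
---------
---------
-#######-
-#-------
-#-------
-#-------
-##------

Derivation:
Segment 0: (7,4) -> (4,4)
Segment 1: (4,4) -> (1,4)
Segment 2: (1,4) -> (1,0)
Segment 3: (1,0) -> (2,-0)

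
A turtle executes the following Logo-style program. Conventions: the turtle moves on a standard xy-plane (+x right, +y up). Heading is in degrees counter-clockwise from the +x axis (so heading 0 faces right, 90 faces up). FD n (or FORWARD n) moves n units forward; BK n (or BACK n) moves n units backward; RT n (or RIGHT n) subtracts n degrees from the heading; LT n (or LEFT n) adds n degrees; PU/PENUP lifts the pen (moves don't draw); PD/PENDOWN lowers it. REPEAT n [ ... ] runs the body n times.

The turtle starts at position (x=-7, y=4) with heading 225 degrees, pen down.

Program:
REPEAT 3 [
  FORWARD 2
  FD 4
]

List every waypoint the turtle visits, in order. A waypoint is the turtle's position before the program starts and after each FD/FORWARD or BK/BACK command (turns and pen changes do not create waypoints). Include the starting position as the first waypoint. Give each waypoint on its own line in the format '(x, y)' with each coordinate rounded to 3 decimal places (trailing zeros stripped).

Executing turtle program step by step:
Start: pos=(-7,4), heading=225, pen down
REPEAT 3 [
  -- iteration 1/3 --
  FD 2: (-7,4) -> (-8.414,2.586) [heading=225, draw]
  FD 4: (-8.414,2.586) -> (-11.243,-0.243) [heading=225, draw]
  -- iteration 2/3 --
  FD 2: (-11.243,-0.243) -> (-12.657,-1.657) [heading=225, draw]
  FD 4: (-12.657,-1.657) -> (-15.485,-4.485) [heading=225, draw]
  -- iteration 3/3 --
  FD 2: (-15.485,-4.485) -> (-16.899,-5.899) [heading=225, draw]
  FD 4: (-16.899,-5.899) -> (-19.728,-8.728) [heading=225, draw]
]
Final: pos=(-19.728,-8.728), heading=225, 6 segment(s) drawn
Waypoints (7 total):
(-7, 4)
(-8.414, 2.586)
(-11.243, -0.243)
(-12.657, -1.657)
(-15.485, -4.485)
(-16.899, -5.899)
(-19.728, -8.728)

Answer: (-7, 4)
(-8.414, 2.586)
(-11.243, -0.243)
(-12.657, -1.657)
(-15.485, -4.485)
(-16.899, -5.899)
(-19.728, -8.728)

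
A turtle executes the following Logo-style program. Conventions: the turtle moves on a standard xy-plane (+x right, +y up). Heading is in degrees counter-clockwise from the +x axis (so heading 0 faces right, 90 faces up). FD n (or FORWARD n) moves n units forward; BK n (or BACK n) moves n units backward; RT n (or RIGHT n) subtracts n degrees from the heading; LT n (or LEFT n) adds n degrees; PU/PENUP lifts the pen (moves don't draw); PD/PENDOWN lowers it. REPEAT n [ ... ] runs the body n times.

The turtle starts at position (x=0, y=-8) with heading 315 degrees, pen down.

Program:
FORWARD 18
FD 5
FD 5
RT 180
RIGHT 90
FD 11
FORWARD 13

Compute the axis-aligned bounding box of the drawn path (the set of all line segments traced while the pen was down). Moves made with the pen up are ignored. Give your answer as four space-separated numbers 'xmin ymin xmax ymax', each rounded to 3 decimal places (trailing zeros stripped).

Executing turtle program step by step:
Start: pos=(0,-8), heading=315, pen down
FD 18: (0,-8) -> (12.728,-20.728) [heading=315, draw]
FD 5: (12.728,-20.728) -> (16.263,-24.263) [heading=315, draw]
FD 5: (16.263,-24.263) -> (19.799,-27.799) [heading=315, draw]
RT 180: heading 315 -> 135
RT 90: heading 135 -> 45
FD 11: (19.799,-27.799) -> (27.577,-20.021) [heading=45, draw]
FD 13: (27.577,-20.021) -> (36.77,-10.828) [heading=45, draw]
Final: pos=(36.77,-10.828), heading=45, 5 segment(s) drawn

Segment endpoints: x in {0, 12.728, 16.263, 19.799, 27.577, 36.77}, y in {-27.799, -24.263, -20.728, -20.021, -10.828, -8}
xmin=0, ymin=-27.799, xmax=36.77, ymax=-8

Answer: 0 -27.799 36.77 -8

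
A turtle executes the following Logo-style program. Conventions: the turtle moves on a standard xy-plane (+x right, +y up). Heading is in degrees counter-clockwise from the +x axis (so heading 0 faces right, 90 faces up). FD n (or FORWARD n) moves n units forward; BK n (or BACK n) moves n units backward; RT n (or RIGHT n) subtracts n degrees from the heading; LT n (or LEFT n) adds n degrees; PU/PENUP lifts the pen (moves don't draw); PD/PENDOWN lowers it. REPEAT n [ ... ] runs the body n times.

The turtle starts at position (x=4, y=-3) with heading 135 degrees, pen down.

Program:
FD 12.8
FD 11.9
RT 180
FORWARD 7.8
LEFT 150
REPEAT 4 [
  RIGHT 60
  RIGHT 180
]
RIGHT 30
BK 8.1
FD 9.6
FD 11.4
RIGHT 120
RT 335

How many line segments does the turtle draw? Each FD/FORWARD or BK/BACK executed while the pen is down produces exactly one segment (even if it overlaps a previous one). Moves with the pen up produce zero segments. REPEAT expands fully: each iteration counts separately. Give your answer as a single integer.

Executing turtle program step by step:
Start: pos=(4,-3), heading=135, pen down
FD 12.8: (4,-3) -> (-5.051,6.051) [heading=135, draw]
FD 11.9: (-5.051,6.051) -> (-13.466,14.466) [heading=135, draw]
RT 180: heading 135 -> 315
FD 7.8: (-13.466,14.466) -> (-7.95,8.95) [heading=315, draw]
LT 150: heading 315 -> 105
REPEAT 4 [
  -- iteration 1/4 --
  RT 60: heading 105 -> 45
  RT 180: heading 45 -> 225
  -- iteration 2/4 --
  RT 60: heading 225 -> 165
  RT 180: heading 165 -> 345
  -- iteration 3/4 --
  RT 60: heading 345 -> 285
  RT 180: heading 285 -> 105
  -- iteration 4/4 --
  RT 60: heading 105 -> 45
  RT 180: heading 45 -> 225
]
RT 30: heading 225 -> 195
BK 8.1: (-7.95,8.95) -> (-0.126,11.047) [heading=195, draw]
FD 9.6: (-0.126,11.047) -> (-9.399,8.562) [heading=195, draw]
FD 11.4: (-9.399,8.562) -> (-20.411,5.611) [heading=195, draw]
RT 120: heading 195 -> 75
RT 335: heading 75 -> 100
Final: pos=(-20.411,5.611), heading=100, 6 segment(s) drawn
Segments drawn: 6

Answer: 6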